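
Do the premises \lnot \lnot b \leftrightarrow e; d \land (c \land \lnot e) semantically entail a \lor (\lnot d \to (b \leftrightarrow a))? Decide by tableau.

Yes

Initial set: {(\lnot \lnot b \leftrightarrow e); (d \land (c \land \lnot e)); \lnot (a \lor (\lnot d \to (b \leftrightarrow a)))}.
(d \land (c \land \lnot e)): α-rule — add d, (c \land \lnot e).
\lnot (a \lor (\lnot d \to (b \leftrightarrow a))): α-rule — add \lnot a, \lnot (\lnot d \to (b \leftrightarrow a)).
(c \land \lnot e): α-rule — add c, \lnot e.
\lnot (\lnot d \to (b \leftrightarrow a)): α-rule — add \lnot d, \lnot (b \leftrightarrow a).
× closes — contains both d and \lnot d.
All 1 branch closes.
Every branch closed, so the premises entail the conclusion.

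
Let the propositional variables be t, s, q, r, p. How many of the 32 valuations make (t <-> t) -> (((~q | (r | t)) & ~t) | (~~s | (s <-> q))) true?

26

Initial set: {T ((t <-> t) -> (((~q | (r | t)) & ~t) | (~~s | (s <-> q))))}.
T ((t <-> t) -> (((~q | (r | t)) & ~t) | (~~s | (s <-> q)))): β-rule — branch into F (t <-> t)  //  T (((~q | (r | t)) & ~t) | (~~s | (s <-> q))).
  branch 1 (add F (t <-> t)):
    F (t <-> t): β-rule — branch into T t, F t  //  F t, T t.
      branch 1.1 (add T t, F t):
        × closes — contains both t and ~t.
      branch 1.2 (add F t, T t):
        × closes — contains both t and ~t.
  branch 2 (add T (((~q | (r | t)) & ~t) | (~~s | (s <-> q)))):
    T (((~q | (r | t)) & ~t) | (~~s | (s <-> q))): β-rule — branch into T ((~q | (r | t)) & ~t)  //  T (~~s | (s <-> q)).
      branch 2.1 (add T ((~q | (r | t)) & ~t)):
        T ((~q | (r | t)) & ~t): α-rule — add T (~q | (r | t)), T ~t.
        T (~q | (r | t)): β-rule — branch into T ~q  //  T (r | t).
          branch 2.1.1 (add T ~q):
            ○ open, literals {q=0, t=0}.
          branch 2.1.2 (add T (r | t)):
            T (r | t): β-rule — branch into T r  //  T t.
              branch 2.1.2.1 (add T r):
                ○ open, literals {r=1, t=0}.
              branch 2.1.2.2 (add T t):
                × closes — contains both t and ~t.
      branch 2.2 (add T (~~s | (s <-> q))):
        T (~~s | (s <-> q)): β-rule — branch into T ~~s  //  T (s <-> q).
          branch 2.2.1 (add T ~~s):
            T ~~s: drop double negation, giving T s.
            ○ open, literals {s=1}.
          branch 2.2.2 (add T (s <-> q)):
            T (s <-> q): β-rule — branch into T s, T q  //  F s, F q.
              branch 2.2.2.1 (add T s, T q):
                ○ open, literals {q=1, s=1}.
              branch 2.2.2.2 (add F s, F q):
                ○ open, literals {q=0, s=0}.
3 branches closed, 5 open.
Each open branch fixes some atoms; the unmentioned ones are free. Counting distinct full assignments: branch {q=0, t=0} (s, r, p) contributes 8 new; branch {r=1, t=0} (s, q, p) contributes 4 new; branch {s=1} (t, q, r, p) contributes 10 new; branch {q=1, s=1} (t, r, p) contributes 0 new; branch {q=0, s=0} (t, r, p) contributes 4 new. Total: 26.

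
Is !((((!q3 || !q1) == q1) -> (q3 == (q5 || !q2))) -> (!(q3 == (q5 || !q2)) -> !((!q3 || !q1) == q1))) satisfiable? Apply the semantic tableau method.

Unsatisfiable

Initial set: {T !((((!q3 || !q1) == q1) -> (q3 == (q5 || !q2))) -> (!(q3 == (q5 || !q2)) -> !((!q3 || !q1) == q1)))}.
T !((((!q3 || !q1) == q1) -> (q3 == (q5 || !q2))) -> (!(q3 == (q5 || !q2)) -> !((!q3 || !q1) == q1))): α-rule — add T (((!q3 || !q1) == q1) -> (q3 == (q5 || !q2))), F (!(q3 == (q5 || !q2)) -> !((!q3 || !q1) == q1)).
F (!(q3 == (q5 || !q2)) -> !((!q3 || !q1) == q1)): α-rule — add T !(q3 == (q5 || !q2)), F !((!q3 || !q1) == q1).
T (((!q3 || !q1) == q1) -> (q3 == (q5 || !q2))): β-rule — branch into F ((!q3 || !q1) == q1)  //  T (q3 == (q5 || !q2)).
  branch 1 (add F ((!q3 || !q1) == q1)):
    T !(q3 == (q5 || !q2)): β-rule — branch into T q3, F (q5 || !q2)  //  F q3, T (q5 || !q2).
      branch 1.1 (add T q3, F (q5 || !q2)):
        F (q5 || !q2): α-rule — add F q5, F !q2.
        F !((!q3 || !q1) == q1): β-rule — branch into T (!q3 || !q1), T q1  //  F (!q3 || !q1), F q1.
          branch 1.1.1 (add T (!q3 || !q1), T q1):
            F ((!q3 || !q1) == q1): β-rule — branch into T (!q3 || !q1), F q1  //  F (!q3 || !q1), T q1.
              branch 1.1.1.1 (add T (!q3 || !q1), F q1):
                × closes — contains both q1 and !q1.
              branch 1.1.1.2 (add F (!q3 || !q1), T q1):
                F (!q3 || !q1): α-rule — add F !q3, F !q1.
                T (!q3 || !q1): β-rule — branch into T !q3  //  T !q1.
                  branch 1.1.1.2.1 (add T !q3):
                    × closes — contains both q3 and !q3.
                  branch 1.1.1.2.2 (add T !q1):
                    × closes — contains both q1 and !q1.
          branch 1.1.2 (add F (!q3 || !q1), F q1):
            F (!q3 || !q1): α-rule — add F !q3, F !q1.
            × closes — contains both q1 and !q1.
      branch 1.2 (add F q3, T (q5 || !q2)):
        F !((!q3 || !q1) == q1): β-rule — branch into T (!q3 || !q1), T q1  //  F (!q3 || !q1), F q1.
          branch 1.2.1 (add T (!q3 || !q1), T q1):
            F ((!q3 || !q1) == q1): β-rule — branch into T (!q3 || !q1), F q1  //  F (!q3 || !q1), T q1.
              branch 1.2.1.1 (add T (!q3 || !q1), F q1):
                × closes — contains both q1 and !q1.
              branch 1.2.1.2 (add F (!q3 || !q1), T q1):
                F (!q3 || !q1): α-rule — add F !q3, F !q1.
                × closes — contains both q3 and !q3.
          branch 1.2.2 (add F (!q3 || !q1), F q1):
            F (!q3 || !q1): α-rule — add F !q3, F !q1.
            × closes — contains both q3 and !q3.
  branch 2 (add T (q3 == (q5 || !q2))):
    T !(q3 == (q5 || !q2)): β-rule — branch into T q3, F (q5 || !q2)  //  F q3, T (q5 || !q2).
      branch 2.1 (add T q3, F (q5 || !q2)):
        F (q5 || !q2): α-rule — add F q5, F !q2.
        F !((!q3 || !q1) == q1): β-rule — branch into T (!q3 || !q1), T q1  //  F (!q3 || !q1), F q1.
          branch 2.1.1 (add T (!q3 || !q1), T q1):
            T (q3 == (q5 || !q2)): β-rule — branch into T q3, T (q5 || !q2)  //  F q3, F (q5 || !q2).
              branch 2.1.1.1 (add T q3, T (q5 || !q2)):
                T (!q3 || !q1): β-rule — branch into T !q3  //  T !q1.
                  branch 2.1.1.1.1 (add T !q3):
                    × closes — contains both q3 and !q3.
                  branch 2.1.1.1.2 (add T !q1):
                    × closes — contains both q1 and !q1.
              branch 2.1.1.2 (add F q3, F (q5 || !q2)):
                × closes — contains both q3 and !q3.
          branch 2.1.2 (add F (!q3 || !q1), F q1):
            F (!q3 || !q1): α-rule — add F !q3, F !q1.
            × closes — contains both q1 and !q1.
      branch 2.2 (add F q3, T (q5 || !q2)):
        F !((!q3 || !q1) == q1): β-rule — branch into T (!q3 || !q1), T q1  //  F (!q3 || !q1), F q1.
          branch 2.2.1 (add T (!q3 || !q1), T q1):
            T (q3 == (q5 || !q2)): β-rule — branch into T q3, T (q5 || !q2)  //  F q3, F (q5 || !q2).
              branch 2.2.1.1 (add T q3, T (q5 || !q2)):
                × closes — contains both q3 and !q3.
              branch 2.2.1.2 (add F q3, F (q5 || !q2)):
                F (q5 || !q2): α-rule — add F q5, F !q2.
                T (q5 || !q2): β-rule — branch into T q5  //  T !q2.
                  branch 2.2.1.2.1 (add T q5):
                    × closes — contains both q5 and !q5.
                  branch 2.2.1.2.2 (add T !q2):
                    × closes — contains both q2 and !q2.
          branch 2.2.2 (add F (!q3 || !q1), F q1):
            F (!q3 || !q1): α-rule — add F !q3, F !q1.
            × closes — contains both q3 and !q3.
All 15 branches close.
Every branch closed; the formula is unsatisfiable.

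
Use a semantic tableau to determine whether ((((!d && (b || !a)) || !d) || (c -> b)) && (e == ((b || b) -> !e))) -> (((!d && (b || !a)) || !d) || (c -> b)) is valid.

Assume the negation and expand:
Initial set: {!(((((!d && (b || !a)) || !d) || (c -> b)) && (e == ((b || b) -> !e))) -> (((!d && (b || !a)) || !d) || (c -> b)))}.
!(((((!d && (b || !a)) || !d) || (c -> b)) && (e == ((b || b) -> !e))) -> (((!d && (b || !a)) || !d) || (c -> b))): α-rule — add ((((!d && (b || !a)) || !d) || (c -> b)) && (e == ((b || b) -> !e))), !(((!d && (b || !a)) || !d) || (c -> b)).
((((!d && (b || !a)) || !d) || (c -> b)) && (e == ((b || b) -> !e))): α-rule — add (((!d && (b || !a)) || !d) || (c -> b)), (e == ((b || b) -> !e)).
!(((!d && (b || !a)) || !d) || (c -> b)): α-rule — add !((!d && (b || !a)) || !d), !(c -> b).
!((!d && (b || !a)) || !d): α-rule — add !(!d && (b || !a)), !!d.
!(c -> b): α-rule — add c, !b.
(((!d && (b || !a)) || !d) || (c -> b)): β-rule — branch into ((!d && (b || !a)) || !d)  //  (c -> b).
  branch 1 (add ((!d && (b || !a)) || !d)):
    (e == ((b || b) -> !e)): β-rule — branch into e, ((b || b) -> !e)  //  !e, !((b || b) -> !e).
      branch 1.1 (add e, ((b || b) -> !e)):
        !(!d && (b || !a)): β-rule — branch into !!d  //  !(b || !a).
          branch 1.1.1 (add !!d):
            ((!d && (b || !a)) || !d): β-rule — branch into (!d && (b || !a))  //  !d.
              branch 1.1.1.1 (add (!d && (b || !a))):
                (!d && (b || !a)): α-rule — add !d, (b || !a).
                × closes — contains both d and !d.
              branch 1.1.1.2 (add !d):
                × closes — contains both d and !d.
          branch 1.1.2 (add !(b || !a)):
            !(b || !a): α-rule — add !b, !!a.
            ((!d && (b || !a)) || !d): β-rule — branch into (!d && (b || !a))  //  !d.
              branch 1.1.2.1 (add (!d && (b || !a))):
                (!d && (b || !a)): α-rule — add !d, (b || !a).
                × closes — contains both d and !d.
              branch 1.1.2.2 (add !d):
                × closes — contains both d and !d.
      branch 1.2 (add !e, !((b || b) -> !e)):
        !((b || b) -> !e): α-rule — add (b || b), !!e.
        × closes — contains both e and !e.
  branch 2 (add (c -> b)):
    (e == ((b || b) -> !e)): β-rule — branch into e, ((b || b) -> !e)  //  !e, !((b || b) -> !e).
      branch 2.1 (add e, ((b || b) -> !e)):
        !(!d && (b || !a)): β-rule — branch into !!d  //  !(b || !a).
          branch 2.1.1 (add !!d):
            (c -> b): β-rule — branch into !c  //  b.
              branch 2.1.1.1 (add !c):
                × closes — contains both c and !c.
              branch 2.1.1.2 (add b):
                × closes — contains both b and !b.
          branch 2.1.2 (add !(b || !a)):
            !(b || !a): α-rule — add !b, !!a.
            (c -> b): β-rule — branch into !c  //  b.
              branch 2.1.2.1 (add !c):
                × closes — contains both c and !c.
              branch 2.1.2.2 (add b):
                × closes — contains both b and !b.
      branch 2.2 (add !e, !((b || b) -> !e)):
        !((b || b) -> !e): α-rule — add (b || b), !!e.
        × closes — contains both e and !e.
All 10 branches close.
Every branch closed, so the negation is unsatisfiable and the formula is valid.

Valid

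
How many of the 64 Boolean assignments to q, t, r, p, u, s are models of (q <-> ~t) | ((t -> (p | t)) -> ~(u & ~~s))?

56

Initial set: {((q <-> ~t) | ((t -> (p | t)) -> ~(u & ~~s)))}.
((q <-> ~t) | ((t -> (p | t)) -> ~(u & ~~s))): β-rule — branch into (q <-> ~t)  //  ((t -> (p | t)) -> ~(u & ~~s)).
  branch 1 (add (q <-> ~t)):
    (q <-> ~t): β-rule — branch into q, ~t  //  ~q, ~~t.
      branch 1.1 (add q, ~t):
        ○ open, literals {q=T, t=F}.
      branch 1.2 (add ~q, ~~t):
        ○ open, literals {q=F, t=T}.
  branch 2 (add ((t -> (p | t)) -> ~(u & ~~s))):
    ((t -> (p | t)) -> ~(u & ~~s)): β-rule — branch into ~(t -> (p | t))  //  ~(u & ~~s).
      branch 2.1 (add ~(t -> (p | t))):
        ~(t -> (p | t)): α-rule — add t, ~(p | t).
        ~(p | t): α-rule — add ~p, ~t.
        × closes — contains both t and ~t.
      branch 2.2 (add ~(u & ~~s)):
        ~(u & ~~s): β-rule — branch into ~u  //  ~~~s.
          branch 2.2.1 (add ~u):
            ○ open, literals {u=F}.
          branch 2.2.2 (add ~~~s):
            ~~~s: drop double negation, giving ~s.
            ○ open, literals {s=F}.
1 branch closed, 4 open.
Each open branch fixes some atoms; the unmentioned ones are free. Counting distinct full assignments: branch {q=T, t=F} (r, p, u, s) contributes 16 new; branch {q=F, t=T} (r, p, u, s) contributes 16 new; branch {u=F} (q, t, r, p, s) contributes 16 new; branch {s=F} (q, t, r, p, u) contributes 8 new. Total: 56.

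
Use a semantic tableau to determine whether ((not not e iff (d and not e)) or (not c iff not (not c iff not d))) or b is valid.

Not valid

Assume the negation and expand:
Initial set: {F (((not not e iff (d and not e)) or (not c iff not (not c iff not d))) or b)}.
F (((not not e iff (d and not e)) or (not c iff not (not c iff not d))) or b): α-rule — add F ((not not e iff (d and not e)) or (not c iff not (not c iff not d))), F b.
F ((not not e iff (d and not e)) or (not c iff not (not c iff not d))): α-rule — add F (not not e iff (d and not e)), F (not c iff not (not c iff not d)).
F (not not e iff (d and not e)): β-rule — branch into T not not e, F (d and not e)  //  F not not e, T (d and not e).
  branch 1 (add T not not e, F (d and not e)):
    T not not e: drop double negation, giving T e.
    F (not c iff not (not c iff not d)): β-rule — branch into T not c, F not (not c iff not d)  //  F not c, T not (not c iff not d).
      branch 1.1 (add T not c, F not (not c iff not d)):
        F (d and not e): β-rule — branch into F d  //  F not e.
          branch 1.1.1 (add F d):
            F not (not c iff not d): β-rule — branch into T not c, T not d  //  F not c, F not d.
              branch 1.1.1.1 (add T not c, T not d):
                ○ open, literals {b=0, c=0, d=0, e=1}.
              branch 1.1.1.2 (add F not c, F not d):
                × closes — contains both c and not c.
          branch 1.1.2 (add F not e):
            F not (not c iff not d): β-rule — branch into T not c, T not d  //  F not c, F not d.
              branch 1.1.2.1 (add T not c, T not d):
                ○ open, literals {b=0, c=0, d=0, e=1}.
              branch 1.1.2.2 (add F not c, F not d):
                × closes — contains both c and not c.
      branch 1.2 (add F not c, T not (not c iff not d)):
        F (d and not e): β-rule — branch into F d  //  F not e.
          branch 1.2.1 (add F d):
            T not (not c iff not d): β-rule — branch into T not c, F not d  //  F not c, T not d.
              branch 1.2.1.1 (add T not c, F not d):
                × closes — contains both c and not c.
              branch 1.2.1.2 (add F not c, T not d):
                ○ open, literals {b=0, c=1, d=0, e=1}.
          branch 1.2.2 (add F not e):
            T not (not c iff not d): β-rule — branch into T not c, F not d  //  F not c, T not d.
              branch 1.2.2.1 (add T not c, F not d):
                × closes — contains both c and not c.
              branch 1.2.2.2 (add F not c, T not d):
                ○ open, literals {b=0, c=1, d=0, e=1}.
  branch 2 (add F not not e, T (d and not e)):
    F not not e: drop double negation, giving F e.
    T (d and not e): α-rule — add T d, T not e.
    F (not c iff not (not c iff not d)): β-rule — branch into T not c, F not (not c iff not d)  //  F not c, T not (not c iff not d).
      branch 2.1 (add T not c, F not (not c iff not d)):
        F not (not c iff not d): β-rule — branch into T not c, T not d  //  F not c, F not d.
          branch 2.1.1 (add T not c, T not d):
            × closes — contains both d and not d.
          branch 2.1.2 (add F not c, F not d):
            × closes — contains both c and not c.
      branch 2.2 (add F not c, T not (not c iff not d)):
        T not (not c iff not d): β-rule — branch into T not c, F not d  //  F not c, T not d.
          branch 2.2.1 (add T not c, F not d):
            × closes — contains both c and not c.
          branch 2.2.2 (add F not c, T not d):
            × closes — contains both d and not d.
8 branches closed, 4 open.
An open branch gives a countermodel: b=0, c=0, d=0, e=1 (unmentioned atoms arbitrary); under it the original formula is false.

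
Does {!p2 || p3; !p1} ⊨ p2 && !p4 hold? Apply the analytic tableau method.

Initial set: {T (!p2 || p3); T !p1; F (p2 && !p4)}.
T (!p2 || p3): β-rule — branch into T !p2  //  T p3.
  branch 1 (add T !p2):
    F (p2 && !p4): β-rule — branch into F p2  //  F !p4.
      branch 1.1 (add F p2):
        ○ open, literals {p1=0, p2=0}.
      branch 1.2 (add F !p4):
        ○ open, literals {p1=0, p2=0, p4=1}.
  branch 2 (add T p3):
    F (p2 && !p4): β-rule — branch into F p2  //  F !p4.
      branch 2.1 (add F p2):
        ○ open, literals {p1=0, p2=0, p3=1}.
      branch 2.2 (add F !p4):
        ○ open, literals {p1=0, p3=1, p4=1}.
0 branches closed, 4 open.
An open branch gives a countermodel: p1=0, p2=0 (unmentioned atoms arbitrary); the premises hold there but the conclusion fails.

No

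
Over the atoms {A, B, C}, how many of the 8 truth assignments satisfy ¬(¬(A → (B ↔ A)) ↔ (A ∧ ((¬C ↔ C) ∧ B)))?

Initial set: {¬(¬(A → (B ↔ A)) ↔ (A ∧ ((¬C ↔ C) ∧ B)))}.
¬(¬(A → (B ↔ A)) ↔ (A ∧ ((¬C ↔ C) ∧ B))): β-rule — branch into ¬(A → (B ↔ A)), ¬(A ∧ ((¬C ↔ C) ∧ B))  //  ¬¬(A → (B ↔ A)), (A ∧ ((¬C ↔ C) ∧ B)).
  branch 1 (add ¬(A → (B ↔ A)), ¬(A ∧ ((¬C ↔ C) ∧ B))):
    ¬(A → (B ↔ A)): α-rule — add A, ¬(B ↔ A).
    ¬(A ∧ ((¬C ↔ C) ∧ B)): β-rule — branch into ¬A  //  ¬((¬C ↔ C) ∧ B).
      branch 1.1 (add ¬A):
        × closes — contains both A and ¬A.
      branch 1.2 (add ¬((¬C ↔ C) ∧ B)):
        ¬(B ↔ A): β-rule — branch into B, ¬A  //  ¬B, A.
          branch 1.2.1 (add B, ¬A):
            × closes — contains both A and ¬A.
          branch 1.2.2 (add ¬B, A):
            ¬((¬C ↔ C) ∧ B): β-rule — branch into ¬(¬C ↔ C)  //  ¬B.
              branch 1.2.2.1 (add ¬(¬C ↔ C)):
                ¬(¬C ↔ C): β-rule — branch into ¬C, ¬C  //  ¬¬C, C.
                  branch 1.2.2.1.1 (add ¬C, ¬C):
                    ○ open, literals {A=true, B=false, C=false}.
                  branch 1.2.2.1.2 (add ¬¬C, C):
                    ○ open, literals {A=true, B=false, C=true}.
              branch 1.2.2.2 (add ¬B):
                ○ open, literals {A=true, B=false}.
  branch 2 (add ¬¬(A → (B ↔ A)), (A ∧ ((¬C ↔ C) ∧ B))):
    (A ∧ ((¬C ↔ C) ∧ B)): α-rule — add A, ((¬C ↔ C) ∧ B).
    ((¬C ↔ C) ∧ B): α-rule — add (¬C ↔ C), B.
    ¬¬(A → (B ↔ A)): β-rule — branch into ¬A  //  (B ↔ A).
      branch 2.1 (add ¬A):
        × closes — contains both A and ¬A.
      branch 2.2 (add (B ↔ A)):
        (¬C ↔ C): β-rule — branch into ¬C, C  //  ¬¬C, ¬C.
          branch 2.2.1 (add ¬C, C):
            × closes — contains both C and ¬C.
          branch 2.2.2 (add ¬¬C, ¬C):
            × closes — contains both C and ¬C.
5 branches closed, 3 open.
Each open branch fixes some atoms; the unmentioned ones are free. Counting distinct full assignments: branch {A=true, B=false, C=false} (none free) contributes 1 new; branch {A=true, B=false, C=true} (none free) contributes 1 new; branch {A=true, B=false} (C) contributes 0 new. Total: 2.

2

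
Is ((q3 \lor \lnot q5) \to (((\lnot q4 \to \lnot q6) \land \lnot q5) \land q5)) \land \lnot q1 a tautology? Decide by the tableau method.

Assume the negation and expand:
Initial set: {\lnot (((q3 \lor \lnot q5) \to (((\lnot q4 \to \lnot q6) \land \lnot q5) \land q5)) \land \lnot q1)}.
\lnot (((q3 \lor \lnot q5) \to (((\lnot q4 \to \lnot q6) \land \lnot q5) \land q5)) \land \lnot q1): β-rule — branch into \lnot ((q3 \lor \lnot q5) \to (((\lnot q4 \to \lnot q6) \land \lnot q5) \land q5))  //  \lnot \lnot q1.
  branch 1 (add \lnot ((q3 \lor \lnot q5) \to (((\lnot q4 \to \lnot q6) \land \lnot q5) \land q5))):
    \lnot ((q3 \lor \lnot q5) \to (((\lnot q4 \to \lnot q6) \land \lnot q5) \land q5)): α-rule — add (q3 \lor \lnot q5), \lnot (((\lnot q4 \to \lnot q6) \land \lnot q5) \land q5).
    (q3 \lor \lnot q5): β-rule — branch into q3  //  \lnot q5.
      branch 1.1 (add q3):
        \lnot (((\lnot q4 \to \lnot q6) \land \lnot q5) \land q5): β-rule — branch into \lnot ((\lnot q4 \to \lnot q6) \land \lnot q5)  //  \lnot q5.
          branch 1.1.1 (add \lnot ((\lnot q4 \to \lnot q6) \land \lnot q5)):
            \lnot ((\lnot q4 \to \lnot q6) \land \lnot q5): β-rule — branch into \lnot (\lnot q4 \to \lnot q6)  //  \lnot \lnot q5.
              branch 1.1.1.1 (add \lnot (\lnot q4 \to \lnot q6)):
                \lnot (\lnot q4 \to \lnot q6): α-rule — add \lnot q4, \lnot \lnot q6.
                ○ open, literals {q3=1, q4=0, q6=1}.
              branch 1.1.1.2 (add \lnot \lnot q5):
                ○ open, literals {q3=1, q5=1}.
          branch 1.1.2 (add \lnot q5):
            ○ open, literals {q3=1, q5=0}.
      branch 1.2 (add \lnot q5):
        \lnot (((\lnot q4 \to \lnot q6) \land \lnot q5) \land q5): β-rule — branch into \lnot ((\lnot q4 \to \lnot q6) \land \lnot q5)  //  \lnot q5.
          branch 1.2.1 (add \lnot ((\lnot q4 \to \lnot q6) \land \lnot q5)):
            \lnot ((\lnot q4 \to \lnot q6) \land \lnot q5): β-rule — branch into \lnot (\lnot q4 \to \lnot q6)  //  \lnot \lnot q5.
              branch 1.2.1.1 (add \lnot (\lnot q4 \to \lnot q6)):
                \lnot (\lnot q4 \to \lnot q6): α-rule — add \lnot q4, \lnot \lnot q6.
                ○ open, literals {q4=0, q5=0, q6=1}.
              branch 1.2.1.2 (add \lnot \lnot q5):
                × closes — contains both q5 and \lnot q5.
          branch 1.2.2 (add \lnot q5):
            ○ open, literals {q5=0}.
  branch 2 (add \lnot \lnot q1):
    ○ open, literals {q1=1}.
1 branch closed, 6 open.
An open branch gives a countermodel: q3=1, q4=0, q6=1 (unmentioned atoms arbitrary); under it the original formula is false.

Not valid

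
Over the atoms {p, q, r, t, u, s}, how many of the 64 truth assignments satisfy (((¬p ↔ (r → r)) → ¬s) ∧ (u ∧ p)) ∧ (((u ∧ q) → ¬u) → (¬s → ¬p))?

12

Initial set: {((((¬p ↔ (r → r)) → ¬s) ∧ (u ∧ p)) ∧ (((u ∧ q) → ¬u) → (¬s → ¬p)))}.
((((¬p ↔ (r → r)) → ¬s) ∧ (u ∧ p)) ∧ (((u ∧ q) → ¬u) → (¬s → ¬p))): α-rule — add (((¬p ↔ (r → r)) → ¬s) ∧ (u ∧ p)), (((u ∧ q) → ¬u) → (¬s → ¬p)).
(((¬p ↔ (r → r)) → ¬s) ∧ (u ∧ p)): α-rule — add ((¬p ↔ (r → r)) → ¬s), (u ∧ p).
(u ∧ p): α-rule — add u, p.
(((u ∧ q) → ¬u) → (¬s → ¬p)): β-rule — branch into ¬((u ∧ q) → ¬u)  //  (¬s → ¬p).
  branch 1 (add ¬((u ∧ q) → ¬u)):
    ¬((u ∧ q) → ¬u): α-rule — add (u ∧ q), ¬¬u.
    (u ∧ q): α-rule — add u, q.
    ((¬p ↔ (r → r)) → ¬s): β-rule — branch into ¬(¬p ↔ (r → r))  //  ¬s.
      branch 1.1 (add ¬(¬p ↔ (r → r))):
        ¬(¬p ↔ (r → r)): β-rule — branch into ¬p, ¬(r → r)  //  ¬¬p, (r → r).
          branch 1.1.1 (add ¬p, ¬(r → r)):
            × closes — contains both p and ¬p.
          branch 1.1.2 (add ¬¬p, (r → r)):
            (r → r): β-rule — branch into ¬r  //  r.
              branch 1.1.2.1 (add ¬r):
                ○ open, literals {p=T, q=T, r=F, u=T}.
              branch 1.1.2.2 (add r):
                ○ open, literals {p=T, q=T, r=T, u=T}.
      branch 1.2 (add ¬s):
        ○ open, literals {p=T, q=T, s=F, u=T}.
  branch 2 (add (¬s → ¬p)):
    ((¬p ↔ (r → r)) → ¬s): β-rule — branch into ¬(¬p ↔ (r → r))  //  ¬s.
      branch 2.1 (add ¬(¬p ↔ (r → r))):
        (¬s → ¬p): β-rule — branch into ¬¬s  //  ¬p.
          branch 2.1.1 (add ¬¬s):
            ¬(¬p ↔ (r → r)): β-rule — branch into ¬p, ¬(r → r)  //  ¬¬p, (r → r).
              branch 2.1.1.1 (add ¬p, ¬(r → r)):
                × closes — contains both p and ¬p.
              branch 2.1.1.2 (add ¬¬p, (r → r)):
                (r → r): β-rule — branch into ¬r  //  r.
                  branch 2.1.1.2.1 (add ¬r):
                    ○ open, literals {p=T, r=F, s=T, u=T}.
                  branch 2.1.1.2.2 (add r):
                    ○ open, literals {p=T, r=T, s=T, u=T}.
          branch 2.1.2 (add ¬p):
            × closes — contains both p and ¬p.
      branch 2.2 (add ¬s):
        (¬s → ¬p): β-rule — branch into ¬¬s  //  ¬p.
          branch 2.2.1 (add ¬¬s):
            × closes — contains both s and ¬s.
          branch 2.2.2 (add ¬p):
            × closes — contains both p and ¬p.
5 branches closed, 5 open.
Each open branch fixes some atoms; the unmentioned ones are free. Counting distinct full assignments: branch {p=T, q=T, r=F, u=T} (t, s) contributes 4 new; branch {p=T, q=T, r=T, u=T} (t, s) contributes 4 new; branch {p=T, q=T, s=F, u=T} (r, t) contributes 0 new; branch {p=T, r=F, s=T, u=T} (q, t) contributes 2 new; branch {p=T, r=T, s=T, u=T} (q, t) contributes 2 new. Total: 12.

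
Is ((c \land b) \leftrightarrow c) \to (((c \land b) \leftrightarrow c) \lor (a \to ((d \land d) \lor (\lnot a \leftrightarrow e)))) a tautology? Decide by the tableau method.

Assume the negation and expand:
Initial set: {\lnot (((c \land b) \leftrightarrow c) \to (((c \land b) \leftrightarrow c) \lor (a \to ((d \land d) \lor (\lnot a \leftrightarrow e)))))}.
\lnot (((c \land b) \leftrightarrow c) \to (((c \land b) \leftrightarrow c) \lor (a \to ((d \land d) \lor (\lnot a \leftrightarrow e))))): α-rule — add ((c \land b) \leftrightarrow c), \lnot (((c \land b) \leftrightarrow c) \lor (a \to ((d \land d) \lor (\lnot a \leftrightarrow e)))).
\lnot (((c \land b) \leftrightarrow c) \lor (a \to ((d \land d) \lor (\lnot a \leftrightarrow e)))): α-rule — add \lnot ((c \land b) \leftrightarrow c), \lnot (a \to ((d \land d) \lor (\lnot a \leftrightarrow e))).
\lnot (a \to ((d \land d) \lor (\lnot a \leftrightarrow e))): α-rule — add a, \lnot ((d \land d) \lor (\lnot a \leftrightarrow e)).
\lnot ((d \land d) \lor (\lnot a \leftrightarrow e)): α-rule — add \lnot (d \land d), \lnot (\lnot a \leftrightarrow e).
((c \land b) \leftrightarrow c): β-rule — branch into (c \land b), c  //  \lnot (c \land b), \lnot c.
  branch 1 (add (c \land b), c):
    (c \land b): α-rule — add c, b.
    \lnot ((c \land b) \leftrightarrow c): β-rule — branch into (c \land b), \lnot c  //  \lnot (c \land b), c.
      branch 1.1 (add (c \land b), \lnot c):
        × closes — contains both c and \lnot c.
      branch 1.2 (add \lnot (c \land b), c):
        \lnot (d \land d): β-rule — branch into \lnot d  //  \lnot d.
          branch 1.2.1 (add \lnot d):
            \lnot (\lnot a \leftrightarrow e): β-rule — branch into \lnot a, \lnot e  //  \lnot \lnot a, e.
              branch 1.2.1.1 (add \lnot a, \lnot e):
                × closes — contains both a and \lnot a.
              branch 1.2.1.2 (add \lnot \lnot a, e):
                \lnot (c \land b): β-rule — branch into \lnot c  //  \lnot b.
                  branch 1.2.1.2.1 (add \lnot c):
                    × closes — contains both c and \lnot c.
                  branch 1.2.1.2.2 (add \lnot b):
                    × closes — contains both b and \lnot b.
          branch 1.2.2 (add \lnot d):
            \lnot (\lnot a \leftrightarrow e): β-rule — branch into \lnot a, \lnot e  //  \lnot \lnot a, e.
              branch 1.2.2.1 (add \lnot a, \lnot e):
                × closes — contains both a and \lnot a.
              branch 1.2.2.2 (add \lnot \lnot a, e):
                \lnot (c \land b): β-rule — branch into \lnot c  //  \lnot b.
                  branch 1.2.2.2.1 (add \lnot c):
                    × closes — contains both c and \lnot c.
                  branch 1.2.2.2.2 (add \lnot b):
                    × closes — contains both b and \lnot b.
  branch 2 (add \lnot (c \land b), \lnot c):
    \lnot ((c \land b) \leftrightarrow c): β-rule — branch into (c \land b), \lnot c  //  \lnot (c \land b), c.
      branch 2.1 (add (c \land b), \lnot c):
        (c \land b): α-rule — add c, b.
        × closes — contains both c and \lnot c.
      branch 2.2 (add \lnot (c \land b), c):
        × closes — contains both c and \lnot c.
All 9 branches close.
Every branch closed, so the negation is unsatisfiable and the formula is valid.

Valid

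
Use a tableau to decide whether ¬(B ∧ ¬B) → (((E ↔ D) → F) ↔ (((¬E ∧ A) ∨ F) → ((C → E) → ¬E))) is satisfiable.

Satisfiable

Initial set: {(¬(B ∧ ¬B) → (((E ↔ D) → F) ↔ (((¬E ∧ A) ∨ F) → ((C → E) → ¬E))))}.
(¬(B ∧ ¬B) → (((E ↔ D) → F) ↔ (((¬E ∧ A) ∨ F) → ((C → E) → ¬E)))): β-rule — branch into ¬¬(B ∧ ¬B)  //  (((E ↔ D) → F) ↔ (((¬E ∧ A) ∨ F) → ((C → E) → ¬E))).
  branch 1 (add ¬¬(B ∧ ¬B)):
    ¬¬(B ∧ ¬B): α-rule — add B, ¬B.
    × closes — contains both B and ¬B.
  branch 2 (add (((E ↔ D) → F) ↔ (((¬E ∧ A) ∨ F) → ((C → E) → ¬E)))):
    (((E ↔ D) → F) ↔ (((¬E ∧ A) ∨ F) → ((C → E) → ¬E))): β-rule — branch into ((E ↔ D) → F), (((¬E ∧ A) ∨ F) → ((C → E) → ¬E))  //  ¬((E ↔ D) → F), ¬(((¬E ∧ A) ∨ F) → ((C → E) → ¬E)).
      branch 2.1 (add ((E ↔ D) → F), (((¬E ∧ A) ∨ F) → ((C → E) → ¬E))):
        ((E ↔ D) → F): β-rule — branch into ¬(E ↔ D)  //  F.
          branch 2.1.1 (add ¬(E ↔ D)):
            (((¬E ∧ A) ∨ F) → ((C → E) → ¬E)): β-rule — branch into ¬((¬E ∧ A) ∨ F)  //  ((C → E) → ¬E).
              branch 2.1.1.1 (add ¬((¬E ∧ A) ∨ F)):
                ¬((¬E ∧ A) ∨ F): α-rule — add ¬(¬E ∧ A), ¬F.
                ¬(E ↔ D): β-rule — branch into E, ¬D  //  ¬E, D.
                  branch 2.1.1.1.1 (add E, ¬D):
                    ¬(¬E ∧ A): β-rule — branch into ¬¬E  //  ¬A.
                      branch 2.1.1.1.1.1 (add ¬¬E):
                        ○ open, literals {D=false, E=true, F=false}.
                      branch 2.1.1.1.1.2 (add ¬A):
                        ○ open, literals {A=false, D=false, E=true, F=false}.
                  branch 2.1.1.1.2 (add ¬E, D):
                    ¬(¬E ∧ A): β-rule — branch into ¬¬E  //  ¬A.
                      branch 2.1.1.1.2.1 (add ¬¬E):
                        × closes — contains both E and ¬E.
                      branch 2.1.1.1.2.2 (add ¬A):
                        ○ open, literals {A=false, D=true, E=false, F=false}.
              branch 2.1.1.2 (add ((C → E) → ¬E)):
                ¬(E ↔ D): β-rule — branch into E, ¬D  //  ¬E, D.
                  branch 2.1.1.2.1 (add E, ¬D):
                    ((C → E) → ¬E): β-rule — branch into ¬(C → E)  //  ¬E.
                      branch 2.1.1.2.1.1 (add ¬(C → E)):
                        ¬(C → E): α-rule — add C, ¬E.
                        × closes — contains both E and ¬E.
                      branch 2.1.1.2.1.2 (add ¬E):
                        × closes — contains both E and ¬E.
                  branch 2.1.1.2.2 (add ¬E, D):
                    ((C → E) → ¬E): β-rule — branch into ¬(C → E)  //  ¬E.
                      branch 2.1.1.2.2.1 (add ¬(C → E)):
                        ¬(C → E): α-rule — add C, ¬E.
                        ○ open, literals {C=true, D=true, E=false}.
                      branch 2.1.1.2.2.2 (add ¬E):
                        ○ open, literals {D=true, E=false}.
          branch 2.1.2 (add F):
            (((¬E ∧ A) ∨ F) → ((C → E) → ¬E)): β-rule — branch into ¬((¬E ∧ A) ∨ F)  //  ((C → E) → ¬E).
              branch 2.1.2.1 (add ¬((¬E ∧ A) ∨ F)):
                ¬((¬E ∧ A) ∨ F): α-rule — add ¬(¬E ∧ A), ¬F.
                × closes — contains both F and ¬F.
              branch 2.1.2.2 (add ((C → E) → ¬E)):
                ((C → E) → ¬E): β-rule — branch into ¬(C → E)  //  ¬E.
                  branch 2.1.2.2.1 (add ¬(C → E)):
                    ¬(C → E): α-rule — add C, ¬E.
                    ○ open, literals {C=true, E=false, F=true}.
                  branch 2.1.2.2.2 (add ¬E):
                    ○ open, literals {E=false, F=true}.
      branch 2.2 (add ¬((E ↔ D) → F), ¬(((¬E ∧ A) ∨ F) → ((C → E) → ¬E))):
        ¬((E ↔ D) → F): α-rule — add (E ↔ D), ¬F.
        ¬(((¬E ∧ A) ∨ F) → ((C → E) → ¬E)): α-rule — add ((¬E ∧ A) ∨ F), ¬((C → E) → ¬E).
        ¬((C → E) → ¬E): α-rule — add (C → E), ¬¬E.
        (E ↔ D): β-rule — branch into E, D  //  ¬E, ¬D.
          branch 2.2.1 (add E, D):
            ((¬E ∧ A) ∨ F): β-rule — branch into (¬E ∧ A)  //  F.
              branch 2.2.1.1 (add (¬E ∧ A)):
                (¬E ∧ A): α-rule — add ¬E, A.
                × closes — contains both E and ¬E.
              branch 2.2.1.2 (add F):
                × closes — contains both F and ¬F.
          branch 2.2.2 (add ¬E, ¬D):
            × closes — contains both E and ¬E.
8 branches closed, 7 open.
An open branch gives a satisfying assignment: D=false, E=true, F=false.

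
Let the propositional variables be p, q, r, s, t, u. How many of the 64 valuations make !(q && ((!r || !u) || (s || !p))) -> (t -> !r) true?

Initial set: {(!(q && ((!r || !u) || (s || !p))) -> (t -> !r))}.
(!(q && ((!r || !u) || (s || !p))) -> (t -> !r)): β-rule — branch into !!(q && ((!r || !u) || (s || !p)))  //  (t -> !r).
  branch 1 (add !!(q && ((!r || !u) || (s || !p)))):
    !!(q && ((!r || !u) || (s || !p))): α-rule — add q, ((!r || !u) || (s || !p)).
    ((!r || !u) || (s || !p)): β-rule — branch into (!r || !u)  //  (s || !p).
      branch 1.1 (add (!r || !u)):
        (!r || !u): β-rule — branch into !r  //  !u.
          branch 1.1.1 (add !r):
            ○ open, literals {q=true, r=false}.
          branch 1.1.2 (add !u):
            ○ open, literals {q=true, u=false}.
      branch 1.2 (add (s || !p)):
        (s || !p): β-rule — branch into s  //  !p.
          branch 1.2.1 (add s):
            ○ open, literals {q=true, s=true}.
          branch 1.2.2 (add !p):
            ○ open, literals {p=false, q=true}.
  branch 2 (add (t -> !r)):
    (t -> !r): β-rule — branch into !t  //  !r.
      branch 2.1 (add !t):
        ○ open, literals {t=false}.
      branch 2.2 (add !r):
        ○ open, literals {r=false}.
0 branches closed, 6 open.
Each open branch fixes some atoms; the unmentioned ones are free. Counting distinct full assignments: branch {q=true, r=false} (p, s, t, u) contributes 16 new; branch {q=true, u=false} (p, r, s, t) contributes 8 new; branch {q=true, s=true} (p, r, t, u) contributes 4 new; branch {p=false, q=true} (r, s, t, u) contributes 2 new; branch {t=false} (p, q, r, s, u) contributes 17 new; branch {r=false} (p, q, s, t, u) contributes 8 new. Total: 55.

55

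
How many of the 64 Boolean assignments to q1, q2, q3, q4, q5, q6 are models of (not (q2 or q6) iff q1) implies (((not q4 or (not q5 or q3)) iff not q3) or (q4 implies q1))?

55

Initial set: {((not (q2 or q6) iff q1) implies (((not q4 or (not q5 or q3)) iff not q3) or (q4 implies q1)))}.
((not (q2 or q6) iff q1) implies (((not q4 or (not q5 or q3)) iff not q3) or (q4 implies q1))): β-rule — branch into not (not (q2 or q6) iff q1)  //  (((not q4 or (not q5 or q3)) iff not q3) or (q4 implies q1)).
  branch 1 (add not (not (q2 or q6) iff q1)):
    not (not (q2 or q6) iff q1): β-rule — branch into not (q2 or q6), not q1  //  not not (q2 or q6), q1.
      branch 1.1 (add not (q2 or q6), not q1):
        not (q2 or q6): α-rule — add not q2, not q6.
        ○ open, literals {q1=0, q2=0, q6=0}.
      branch 1.2 (add not not (q2 or q6), q1):
        not not (q2 or q6): β-rule — branch into q2  //  q6.
          branch 1.2.1 (add q2):
            ○ open, literals {q1=1, q2=1}.
          branch 1.2.2 (add q6):
            ○ open, literals {q1=1, q6=1}.
  branch 2 (add (((not q4 or (not q5 or q3)) iff not q3) or (q4 implies q1))):
    (((not q4 or (not q5 or q3)) iff not q3) or (q4 implies q1)): β-rule — branch into ((not q4 or (not q5 or q3)) iff not q3)  //  (q4 implies q1).
      branch 2.1 (add ((not q4 or (not q5 or q3)) iff not q3)):
        ((not q4 or (not q5 or q3)) iff not q3): β-rule — branch into (not q4 or (not q5 or q3)), not q3  //  not (not q4 or (not q5 or q3)), not not q3.
          branch 2.1.1 (add (not q4 or (not q5 or q3)), not q3):
            (not q4 or (not q5 or q3)): β-rule — branch into not q4  //  (not q5 or q3).
              branch 2.1.1.1 (add not q4):
                ○ open, literals {q3=0, q4=0}.
              branch 2.1.1.2 (add (not q5 or q3)):
                (not q5 or q3): β-rule — branch into not q5  //  q3.
                  branch 2.1.1.2.1 (add not q5):
                    ○ open, literals {q3=0, q5=0}.
                  branch 2.1.1.2.2 (add q3):
                    × closes — contains both q3 and not q3.
          branch 2.1.2 (add not (not q4 or (not q5 or q3)), not not q3):
            not (not q4 or (not q5 or q3)): α-rule — add not not q4, not (not q5 or q3).
            not (not q5 or q3): α-rule — add not not q5, not q3.
            × closes — contains both q3 and not q3.
      branch 2.2 (add (q4 implies q1)):
        (q4 implies q1): β-rule — branch into not q4  //  q1.
          branch 2.2.1 (add not q4):
            ○ open, literals {q4=0}.
          branch 2.2.2 (add q1):
            ○ open, literals {q1=1}.
2 branches closed, 7 open.
Each open branch fixes some atoms; the unmentioned ones are free. Counting distinct full assignments: branch {q1=0, q2=0, q6=0} (q3, q4, q5) contributes 8 new; branch {q1=1, q2=1} (q3, q4, q5, q6) contributes 16 new; branch {q1=1, q6=1} (q2, q3, q4, q5) contributes 8 new; branch {q3=0, q4=0} (q1, q2, q5, q6) contributes 8 new; branch {q3=0, q5=0} (q1, q2, q4, q6) contributes 4 new; branch {q4=0} (q1, q2, q3, q5, q6) contributes 8 new; branch {q1=1} (q2, q3, q4, q5, q6) contributes 3 new. Total: 55.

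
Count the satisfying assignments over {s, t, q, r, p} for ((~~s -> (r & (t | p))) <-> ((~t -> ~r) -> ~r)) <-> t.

10

Initial set: {(((~~s -> (r & (t | p))) <-> ((~t -> ~r) -> ~r)) <-> t)}.
(((~~s -> (r & (t | p))) <-> ((~t -> ~r) -> ~r)) <-> t): β-rule — branch into ((~~s -> (r & (t | p))) <-> ((~t -> ~r) -> ~r)), t  //  ~((~~s -> (r & (t | p))) <-> ((~t -> ~r) -> ~r)), ~t.
  branch 1 (add ((~~s -> (r & (t | p))) <-> ((~t -> ~r) -> ~r)), t):
    ((~~s -> (r & (t | p))) <-> ((~t -> ~r) -> ~r)): β-rule — branch into (~~s -> (r & (t | p))), ((~t -> ~r) -> ~r)  //  ~(~~s -> (r & (t | p))), ~((~t -> ~r) -> ~r).
      branch 1.1 (add (~~s -> (r & (t | p))), ((~t -> ~r) -> ~r)):
        (~~s -> (r & (t | p))): β-rule — branch into ~~~s  //  (r & (t | p)).
          branch 1.1.1 (add ~~~s):
            ~~~s: drop double negation, giving ~s.
            ((~t -> ~r) -> ~r): β-rule — branch into ~(~t -> ~r)  //  ~r.
              branch 1.1.1.1 (add ~(~t -> ~r)):
                ~(~t -> ~r): α-rule — add ~t, ~~r.
                × closes — contains both t and ~t.
              branch 1.1.1.2 (add ~r):
                ○ open, literals {r=F, s=F, t=T}.
          branch 1.1.2 (add (r & (t | p))):
            (r & (t | p)): α-rule — add r, (t | p).
            ((~t -> ~r) -> ~r): β-rule — branch into ~(~t -> ~r)  //  ~r.
              branch 1.1.2.1 (add ~(~t -> ~r)):
                ~(~t -> ~r): α-rule — add ~t, ~~r.
                × closes — contains both t and ~t.
              branch 1.1.2.2 (add ~r):
                × closes — contains both r and ~r.
      branch 1.2 (add ~(~~s -> (r & (t | p))), ~((~t -> ~r) -> ~r)):
        ~(~~s -> (r & (t | p))): α-rule — add ~~s, ~(r & (t | p)).
        ~((~t -> ~r) -> ~r): α-rule — add (~t -> ~r), ~~r.
        ~~s: drop double negation, giving s.
        ~(r & (t | p)): β-rule — branch into ~r  //  ~(t | p).
          branch 1.2.1 (add ~r):
            × closes — contains both r and ~r.
          branch 1.2.2 (add ~(t | p)):
            ~(t | p): α-rule — add ~t, ~p.
            × closes — contains both t and ~t.
  branch 2 (add ~((~~s -> (r & (t | p))) <-> ((~t -> ~r) -> ~r)), ~t):
    ~((~~s -> (r & (t | p))) <-> ((~t -> ~r) -> ~r)): β-rule — branch into (~~s -> (r & (t | p))), ~((~t -> ~r) -> ~r)  //  ~(~~s -> (r & (t | p))), ((~t -> ~r) -> ~r).
      branch 2.1 (add (~~s -> (r & (t | p))), ~((~t -> ~r) -> ~r)):
        ~((~t -> ~r) -> ~r): α-rule — add (~t -> ~r), ~~r.
        (~~s -> (r & (t | p))): β-rule — branch into ~~~s  //  (r & (t | p)).
          branch 2.1.1 (add ~~~s):
            ~~~s: drop double negation, giving ~s.
            (~t -> ~r): β-rule — branch into ~~t  //  ~r.
              branch 2.1.1.1 (add ~~t):
                × closes — contains both t and ~t.
              branch 2.1.1.2 (add ~r):
                × closes — contains both r and ~r.
          branch 2.1.2 (add (r & (t | p))):
            (r & (t | p)): α-rule — add r, (t | p).
            (~t -> ~r): β-rule — branch into ~~t  //  ~r.
              branch 2.1.2.1 (add ~~t):
                × closes — contains both t and ~t.
              branch 2.1.2.2 (add ~r):
                × closes — contains both r and ~r.
      branch 2.2 (add ~(~~s -> (r & (t | p))), ((~t -> ~r) -> ~r)):
        ~(~~s -> (r & (t | p))): α-rule — add ~~s, ~(r & (t | p)).
        ~~s: drop double negation, giving s.
        ((~t -> ~r) -> ~r): β-rule — branch into ~(~t -> ~r)  //  ~r.
          branch 2.2.1 (add ~(~t -> ~r)):
            ~(~t -> ~r): α-rule — add ~t, ~~r.
            ~(r & (t | p)): β-rule — branch into ~r  //  ~(t | p).
              branch 2.2.1.1 (add ~r):
                × closes — contains both r and ~r.
              branch 2.2.1.2 (add ~(t | p)):
                ~(t | p): α-rule — add ~t, ~p.
                ○ open, literals {p=F, r=T, s=T, t=F}.
          branch 2.2.2 (add ~r):
            ~(r & (t | p)): β-rule — branch into ~r  //  ~(t | p).
              branch 2.2.2.1 (add ~r):
                ○ open, literals {r=F, s=T, t=F}.
              branch 2.2.2.2 (add ~(t | p)):
                ~(t | p): α-rule — add ~t, ~p.
                ○ open, literals {p=F, r=F, s=T, t=F}.
10 branches closed, 4 open.
Each open branch fixes some atoms; the unmentioned ones are free. Counting distinct full assignments: branch {r=F, s=F, t=T} (q, p) contributes 4 new; branch {p=F, r=T, s=T, t=F} (q) contributes 2 new; branch {r=F, s=T, t=F} (q, p) contributes 4 new; branch {p=F, r=F, s=T, t=F} (q) contributes 0 new. Total: 10.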